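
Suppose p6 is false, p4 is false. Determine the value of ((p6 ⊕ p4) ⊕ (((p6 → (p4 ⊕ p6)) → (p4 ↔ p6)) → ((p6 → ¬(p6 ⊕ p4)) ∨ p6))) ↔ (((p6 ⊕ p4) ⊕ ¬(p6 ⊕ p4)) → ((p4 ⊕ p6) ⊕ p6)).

False

p6 ⊕ p4 = False ⊕ False = False
p4 ⊕ p6 = False ⊕ False = False
p6 → (p4 ⊕ p6) = False → False = True
p4 ↔ p6 = False ↔ False = True
(p6 → (p4 ⊕ p6)) → (p4 ↔ p6) = True → True = True
p6 ⊕ p4 = False ⊕ False = False
¬(p6 ⊕ p4) = ¬False = True
p6 → ¬(p6 ⊕ p4) = False → True = True
(p6 → ¬(p6 ⊕ p4)) ∨ p6 = True ∨ False = True
((p6 → (p4 ⊕ p6)) → (p4 ↔ p6)) → ((p6 → ¬(p6 ⊕ p4)) ∨ p6) = True → True = True
(p6 ⊕ p4) ⊕ (((p6 → (p4 ⊕ p6)) → (p4 ↔ p6)) → ((p6 → ¬(p6 ⊕ p4)) ∨ p6)) = False ⊕ True = True
p6 ⊕ p4 = False ⊕ False = False
p6 ⊕ p4 = False ⊕ False = False
¬(p6 ⊕ p4) = ¬False = True
(p6 ⊕ p4) ⊕ ¬(p6 ⊕ p4) = False ⊕ True = True
p4 ⊕ p6 = False ⊕ False = False
(p4 ⊕ p6) ⊕ p6 = False ⊕ False = False
((p6 ⊕ p4) ⊕ ¬(p6 ⊕ p4)) → ((p4 ⊕ p6) ⊕ p6) = True → False = False
((p6 ⊕ p4) ⊕ (((p6 → (p4 ⊕ p6)) → (p4 ↔ p6)) → ((p6 → ¬(p6 ⊕ p4)) ∨ p6))) ↔ (((p6 ⊕ p4) ⊕ ¬(p6 ⊕ p4)) → ((p4 ⊕ p6) ⊕ p6)) = True ↔ False = False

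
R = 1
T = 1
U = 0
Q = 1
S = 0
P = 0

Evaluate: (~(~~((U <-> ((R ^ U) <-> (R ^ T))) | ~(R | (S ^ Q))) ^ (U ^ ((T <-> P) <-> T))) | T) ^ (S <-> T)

R ^ U = 1 ^ 0 = 1
R ^ T = 1 ^ 1 = 0
(R ^ U) <-> (R ^ T) = 1 <-> 0 = 0
U <-> ((R ^ U) <-> (R ^ T)) = 0 <-> 0 = 1
S ^ Q = 0 ^ 1 = 1
R | (S ^ Q) = 1 | 1 = 1
~(R | (S ^ Q)) = ~1 = 0
(U <-> ((R ^ U) <-> (R ^ T))) | ~(R | (S ^ Q)) = 1 | 0 = 1
~((U <-> ((R ^ U) <-> (R ^ T))) | ~(R | (S ^ Q))) = ~1 = 0
~~((U <-> ((R ^ U) <-> (R ^ T))) | ~(R | (S ^ Q))) = ~0 = 1
T <-> P = 1 <-> 0 = 0
(T <-> P) <-> T = 0 <-> 1 = 0
U ^ ((T <-> P) <-> T) = 0 ^ 0 = 0
~~((U <-> ((R ^ U) <-> (R ^ T))) | ~(R | (S ^ Q))) ^ (U ^ ((T <-> P) <-> T)) = 1 ^ 0 = 1
~(~~((U <-> ((R ^ U) <-> (R ^ T))) | ~(R | (S ^ Q))) ^ (U ^ ((T <-> P) <-> T))) = ~1 = 0
~(~~((U <-> ((R ^ U) <-> (R ^ T))) | ~(R | (S ^ Q))) ^ (U ^ ((T <-> P) <-> T))) | T = 0 | 1 = 1
S <-> T = 0 <-> 1 = 0
(~(~~((U <-> ((R ^ U) <-> (R ^ T))) | ~(R | (S ^ Q))) ^ (U ^ ((T <-> P) <-> T))) | T) ^ (S <-> T) = 1 ^ 0 = 1

1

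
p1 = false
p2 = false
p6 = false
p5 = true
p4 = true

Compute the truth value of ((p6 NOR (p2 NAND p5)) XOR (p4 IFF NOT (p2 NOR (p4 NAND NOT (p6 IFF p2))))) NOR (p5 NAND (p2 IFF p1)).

false

p2 NAND p5 = false NAND true = true
p6 NOR (p2 NAND p5) = false NOR true = false
p6 IFF p2 = false IFF false = true
NOT (p6 IFF p2) = NOT true = false
p4 NAND NOT (p6 IFF p2) = true NAND false = true
p2 NOR (p4 NAND NOT (p6 IFF p2)) = false NOR true = false
NOT (p2 NOR (p4 NAND NOT (p6 IFF p2))) = NOT false = true
p4 IFF NOT (p2 NOR (p4 NAND NOT (p6 IFF p2))) = true IFF true = true
(p6 NOR (p2 NAND p5)) XOR (p4 IFF NOT (p2 NOR (p4 NAND NOT (p6 IFF p2)))) = false XOR true = true
p2 IFF p1 = false IFF false = true
p5 NAND (p2 IFF p1) = true NAND true = false
((p6 NOR (p2 NAND p5)) XOR (p4 IFF NOT (p2 NOR (p4 NAND NOT (p6 IFF p2))))) NOR (p5 NAND (p2 IFF p1)) = true NOR false = false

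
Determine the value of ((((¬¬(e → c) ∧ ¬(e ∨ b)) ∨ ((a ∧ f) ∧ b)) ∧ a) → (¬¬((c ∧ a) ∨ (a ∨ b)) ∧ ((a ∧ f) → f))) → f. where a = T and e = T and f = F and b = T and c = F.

e → c = T → F = F
¬(e → c) = ¬F = T
¬¬(e → c) = ¬T = F
e ∨ b = T ∨ T = T
¬(e ∨ b) = ¬T = F
¬¬(e → c) ∧ ¬(e ∨ b) = F ∧ F = F
a ∧ f = T ∧ F = F
(a ∧ f) ∧ b = F ∧ T = F
(¬¬(e → c) ∧ ¬(e ∨ b)) ∨ ((a ∧ f) ∧ b) = F ∨ F = F
((¬¬(e → c) ∧ ¬(e ∨ b)) ∨ ((a ∧ f) ∧ b)) ∧ a = F ∧ T = F
c ∧ a = F ∧ T = F
a ∨ b = T ∨ T = T
(c ∧ a) ∨ (a ∨ b) = F ∨ T = T
¬((c ∧ a) ∨ (a ∨ b)) = ¬T = F
¬¬((c ∧ a) ∨ (a ∨ b)) = ¬F = T
a ∧ f = T ∧ F = F
(a ∧ f) → f = F → F = T
¬¬((c ∧ a) ∨ (a ∨ b)) ∧ ((a ∧ f) → f) = T ∧ T = T
(((¬¬(e → c) ∧ ¬(e ∨ b)) ∨ ((a ∧ f) ∧ b)) ∧ a) → (¬¬((c ∧ a) ∨ (a ∨ b)) ∧ ((a ∧ f) → f)) = F → T = T
((((¬¬(e → c) ∧ ¬(e ∨ b)) ∨ ((a ∧ f) ∧ b)) ∧ a) → (¬¬((c ∧ a) ∨ (a ∨ b)) ∧ ((a ∧ f) → f))) → f = T → F = F

F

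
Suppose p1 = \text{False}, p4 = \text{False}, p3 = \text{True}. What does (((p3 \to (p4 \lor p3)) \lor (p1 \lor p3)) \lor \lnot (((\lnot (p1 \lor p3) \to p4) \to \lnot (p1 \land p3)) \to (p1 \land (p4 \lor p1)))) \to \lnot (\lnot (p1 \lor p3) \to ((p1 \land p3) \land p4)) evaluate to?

\text{False}

p4 \lor p3 = \text{False} \lor \text{True} = \text{True}
p3 \to (p4 \lor p3) = \text{True} \to \text{True} = \text{True}
p1 \lor p3 = \text{False} \lor \text{True} = \text{True}
(p3 \to (p4 \lor p3)) \lor (p1 \lor p3) = \text{True} \lor \text{True} = \text{True}
p1 \lor p3 = \text{False} \lor \text{True} = \text{True}
\lnot (p1 \lor p3) = \lnot \text{True} = \text{False}
\lnot (p1 \lor p3) \to p4 = \text{False} \to \text{False} = \text{True}
p1 \land p3 = \text{False} \land \text{True} = \text{False}
\lnot (p1 \land p3) = \lnot \text{False} = \text{True}
(\lnot (p1 \lor p3) \to p4) \to \lnot (p1 \land p3) = \text{True} \to \text{True} = \text{True}
p4 \lor p1 = \text{False} \lor \text{False} = \text{False}
p1 \land (p4 \lor p1) = \text{False} \land \text{False} = \text{False}
((\lnot (p1 \lor p3) \to p4) \to \lnot (p1 \land p3)) \to (p1 \land (p4 \lor p1)) = \text{True} \to \text{False} = \text{False}
\lnot (((\lnot (p1 \lor p3) \to p4) \to \lnot (p1 \land p3)) \to (p1 \land (p4 \lor p1))) = \lnot \text{False} = \text{True}
((p3 \to (p4 \lor p3)) \lor (p1 \lor p3)) \lor \lnot (((\lnot (p1 \lor p3) \to p4) \to \lnot (p1 \land p3)) \to (p1 \land (p4 \lor p1))) = \text{True} \lor \text{True} = \text{True}
p1 \lor p3 = \text{False} \lor \text{True} = \text{True}
\lnot (p1 \lor p3) = \lnot \text{True} = \text{False}
p1 \land p3 = \text{False} \land \text{True} = \text{False}
(p1 \land p3) \land p4 = \text{False} \land \text{False} = \text{False}
\lnot (p1 \lor p3) \to ((p1 \land p3) \land p4) = \text{False} \to \text{False} = \text{True}
\lnot (\lnot (p1 \lor p3) \to ((p1 \land p3) \land p4)) = \lnot \text{True} = \text{False}
(((p3 \to (p4 \lor p3)) \lor (p1 \lor p3)) \lor \lnot (((\lnot (p1 \lor p3) \to p4) \to \lnot (p1 \land p3)) \to (p1 \land (p4 \lor p1)))) \to \lnot (\lnot (p1 \lor p3) \to ((p1 \land p3) \land p4)) = \text{True} \to \text{False} = \text{False}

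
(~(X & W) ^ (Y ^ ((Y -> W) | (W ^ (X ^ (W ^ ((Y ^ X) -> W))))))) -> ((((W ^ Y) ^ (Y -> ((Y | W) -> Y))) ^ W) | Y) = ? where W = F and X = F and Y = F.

T

Substituting W=F, X=F, Y=F:
X & W = F & F = F
~(X & W) = ~F = T
Y -> W = F -> F = T
Y ^ X = F ^ F = F
(Y ^ X) -> W = F -> F = T
W ^ ((Y ^ X) -> W) = F ^ T = T
X ^ (W ^ ((Y ^ X) -> W)) = F ^ T = T
W ^ (X ^ (W ^ ((Y ^ X) -> W))) = F ^ T = T
(Y -> W) | (W ^ (X ^ (W ^ ((Y ^ X) -> W)))) = T | T = T
Y ^ ((Y -> W) | (W ^ (X ^ (W ^ ((Y ^ X) -> W))))) = F ^ T = T
~(X & W) ^ (Y ^ ((Y -> W) | (W ^ (X ^ (W ^ ((Y ^ X) -> W)))))) = T ^ T = F
W ^ Y = F ^ F = F
Y | W = F | F = F
(Y | W) -> Y = F -> F = T
Y -> ((Y | W) -> Y) = F -> T = T
(W ^ Y) ^ (Y -> ((Y | W) -> Y)) = F ^ T = T
((W ^ Y) ^ (Y -> ((Y | W) -> Y))) ^ W = T ^ F = T
(((W ^ Y) ^ (Y -> ((Y | W) -> Y))) ^ W) | Y = T | F = T
(~(X & W) ^ (Y ^ ((Y -> W) | (W ^ (X ^ (W ^ ((Y ^ X) -> W))))))) -> ((((W ^ Y) ^ (Y -> ((Y | W) -> Y))) ^ W) | Y) = F -> T = T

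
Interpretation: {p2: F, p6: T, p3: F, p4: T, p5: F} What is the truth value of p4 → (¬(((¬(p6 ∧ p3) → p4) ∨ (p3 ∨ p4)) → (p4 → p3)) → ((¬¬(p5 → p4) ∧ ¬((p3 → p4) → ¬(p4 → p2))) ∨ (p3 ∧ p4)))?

F

Substituting p2=F, p6=T, p3=F, p4=T, p5=F:
p6 ∧ p3 = T ∧ F = F
¬(p6 ∧ p3) = ¬F = T
¬(p6 ∧ p3) → p4 = T → T = T
p3 ∨ p4 = F ∨ T = T
(¬(p6 ∧ p3) → p4) ∨ (p3 ∨ p4) = T ∨ T = T
p4 → p3 = T → F = F
((¬(p6 ∧ p3) → p4) ∨ (p3 ∨ p4)) → (p4 → p3) = T → F = F
¬(((¬(p6 ∧ p3) → p4) ∨ (p3 ∨ p4)) → (p4 → p3)) = ¬F = T
p5 → p4 = F → T = T
¬(p5 → p4) = ¬T = F
¬¬(p5 → p4) = ¬F = T
p3 → p4 = F → T = T
p4 → p2 = T → F = F
¬(p4 → p2) = ¬F = T
(p3 → p4) → ¬(p4 → p2) = T → T = T
¬((p3 → p4) → ¬(p4 → p2)) = ¬T = F
¬¬(p5 → p4) ∧ ¬((p3 → p4) → ¬(p4 → p2)) = T ∧ F = F
p3 ∧ p4 = F ∧ T = F
(¬¬(p5 → p4) ∧ ¬((p3 → p4) → ¬(p4 → p2))) ∨ (p3 ∧ p4) = F ∨ F = F
¬(((¬(p6 ∧ p3) → p4) ∨ (p3 ∨ p4)) → (p4 → p3)) → ((¬¬(p5 → p4) ∧ ¬((p3 → p4) → ¬(p4 → p2))) ∨ (p3 ∧ p4)) = T → F = F
p4 → (¬(((¬(p6 ∧ p3) → p4) ∨ (p3 ∨ p4)) → (p4 → p3)) → ((¬¬(p5 → p4) ∧ ¬((p3 → p4) → ¬(p4 → p2))) ∨ (p3 ∧ p4))) = T → F = F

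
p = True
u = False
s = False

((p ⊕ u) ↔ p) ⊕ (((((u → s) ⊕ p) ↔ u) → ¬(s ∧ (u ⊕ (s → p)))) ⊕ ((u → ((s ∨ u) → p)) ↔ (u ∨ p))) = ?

p ⊕ u = True ⊕ False = True
(p ⊕ u) ↔ p = True ↔ True = True
u → s = False → False = True
(u → s) ⊕ p = True ⊕ True = False
((u → s) ⊕ p) ↔ u = False ↔ False = True
s → p = False → True = True
u ⊕ (s → p) = False ⊕ True = True
s ∧ (u ⊕ (s → p)) = False ∧ True = False
¬(s ∧ (u ⊕ (s → p))) = ¬False = True
(((u → s) ⊕ p) ↔ u) → ¬(s ∧ (u ⊕ (s → p))) = True → True = True
s ∨ u = False ∨ False = False
(s ∨ u) → p = False → True = True
u → ((s ∨ u) → p) = False → True = True
u ∨ p = False ∨ True = True
(u → ((s ∨ u) → p)) ↔ (u ∨ p) = True ↔ True = True
((((u → s) ⊕ p) ↔ u) → ¬(s ∧ (u ⊕ (s → p)))) ⊕ ((u → ((s ∨ u) → p)) ↔ (u ∨ p)) = True ⊕ True = False
((p ⊕ u) ↔ p) ⊕ (((((u → s) ⊕ p) ↔ u) → ¬(s ∧ (u ⊕ (s → p)))) ⊕ ((u → ((s ∨ u) → p)) ↔ (u ∨ p))) = True ⊕ False = True

True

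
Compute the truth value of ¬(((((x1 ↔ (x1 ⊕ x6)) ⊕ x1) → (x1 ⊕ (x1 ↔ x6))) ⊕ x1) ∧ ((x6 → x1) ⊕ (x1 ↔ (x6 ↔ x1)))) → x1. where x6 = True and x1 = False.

True

x1 ⊕ x6 = False ⊕ True = True
x1 ↔ (x1 ⊕ x6) = False ↔ True = False
(x1 ↔ (x1 ⊕ x6)) ⊕ x1 = False ⊕ False = False
x1 ↔ x6 = False ↔ True = False
x1 ⊕ (x1 ↔ x6) = False ⊕ False = False
((x1 ↔ (x1 ⊕ x6)) ⊕ x1) → (x1 ⊕ (x1 ↔ x6)) = False → False = True
(((x1 ↔ (x1 ⊕ x6)) ⊕ x1) → (x1 ⊕ (x1 ↔ x6))) ⊕ x1 = True ⊕ False = True
x6 → x1 = True → False = False
x6 ↔ x1 = True ↔ False = False
x1 ↔ (x6 ↔ x1) = False ↔ False = True
(x6 → x1) ⊕ (x1 ↔ (x6 ↔ x1)) = False ⊕ True = True
((((x1 ↔ (x1 ⊕ x6)) ⊕ x1) → (x1 ⊕ (x1 ↔ x6))) ⊕ x1) ∧ ((x6 → x1) ⊕ (x1 ↔ (x6 ↔ x1))) = True ∧ True = True
¬(((((x1 ↔ (x1 ⊕ x6)) ⊕ x1) → (x1 ⊕ (x1 ↔ x6))) ⊕ x1) ∧ ((x6 → x1) ⊕ (x1 ↔ (x6 ↔ x1)))) = ¬True = False
¬(((((x1 ↔ (x1 ⊕ x6)) ⊕ x1) → (x1 ⊕ (x1 ↔ x6))) ⊕ x1) ∧ ((x6 → x1) ⊕ (x1 ↔ (x6 ↔ x1)))) → x1 = False → False = True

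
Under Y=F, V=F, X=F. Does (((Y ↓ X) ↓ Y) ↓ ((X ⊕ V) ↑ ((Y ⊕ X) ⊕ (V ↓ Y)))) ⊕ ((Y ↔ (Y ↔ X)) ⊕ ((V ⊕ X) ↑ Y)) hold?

T

Y ↓ X = F ↓ F = T
(Y ↓ X) ↓ Y = T ↓ F = F
X ⊕ V = F ⊕ F = F
Y ⊕ X = F ⊕ F = F
V ↓ Y = F ↓ F = T
(Y ⊕ X) ⊕ (V ↓ Y) = F ⊕ T = T
(X ⊕ V) ↑ ((Y ⊕ X) ⊕ (V ↓ Y)) = F ↑ T = T
((Y ↓ X) ↓ Y) ↓ ((X ⊕ V) ↑ ((Y ⊕ X) ⊕ (V ↓ Y))) = F ↓ T = F
Y ↔ X = F ↔ F = T
Y ↔ (Y ↔ X) = F ↔ T = F
V ⊕ X = F ⊕ F = F
(V ⊕ X) ↑ Y = F ↑ F = T
(Y ↔ (Y ↔ X)) ⊕ ((V ⊕ X) ↑ Y) = F ⊕ T = T
(((Y ↓ X) ↓ Y) ↓ ((X ⊕ V) ↑ ((Y ⊕ X) ⊕ (V ↓ Y)))) ⊕ ((Y ↔ (Y ↔ X)) ⊕ ((V ⊕ X) ↑ Y)) = F ⊕ T = T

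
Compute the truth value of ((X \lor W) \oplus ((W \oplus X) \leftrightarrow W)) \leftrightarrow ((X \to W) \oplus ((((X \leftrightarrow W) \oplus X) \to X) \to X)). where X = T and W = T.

F

Substituting X=T, W=T:
X \lor W = T \lor T = T
W \oplus X = T \oplus T = F
(W \oplus X) \leftrightarrow W = F \leftrightarrow T = F
(X \lor W) \oplus ((W \oplus X) \leftrightarrow W) = T \oplus F = T
X \to W = T \to T = T
X \leftrightarrow W = T \leftrightarrow T = T
(X \leftrightarrow W) \oplus X = T \oplus T = F
((X \leftrightarrow W) \oplus X) \to X = F \to T = T
(((X \leftrightarrow W) \oplus X) \to X) \to X = T \to T = T
(X \to W) \oplus ((((X \leftrightarrow W) \oplus X) \to X) \to X) = T \oplus T = F
((X \lor W) \oplus ((W \oplus X) \leftrightarrow W)) \leftrightarrow ((X \to W) \oplus ((((X \leftrightarrow W) \oplus X) \to X) \to X)) = T \leftrightarrow F = F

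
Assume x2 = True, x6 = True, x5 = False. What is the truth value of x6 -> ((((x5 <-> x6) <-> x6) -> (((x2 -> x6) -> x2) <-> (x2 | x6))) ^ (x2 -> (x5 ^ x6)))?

False

Substituting x2=True, x6=True, x5=False:
x5 <-> x6 = False <-> True = False
(x5 <-> x6) <-> x6 = False <-> True = False
x2 -> x6 = True -> True = True
(x2 -> x6) -> x2 = True -> True = True
x2 | x6 = True | True = True
((x2 -> x6) -> x2) <-> (x2 | x6) = True <-> True = True
((x5 <-> x6) <-> x6) -> (((x2 -> x6) -> x2) <-> (x2 | x6)) = False -> True = True
x5 ^ x6 = False ^ True = True
x2 -> (x5 ^ x6) = True -> True = True
(((x5 <-> x6) <-> x6) -> (((x2 -> x6) -> x2) <-> (x2 | x6))) ^ (x2 -> (x5 ^ x6)) = True ^ True = False
x6 -> ((((x5 <-> x6) <-> x6) -> (((x2 -> x6) -> x2) <-> (x2 | x6))) ^ (x2 -> (x5 ^ x6))) = True -> False = False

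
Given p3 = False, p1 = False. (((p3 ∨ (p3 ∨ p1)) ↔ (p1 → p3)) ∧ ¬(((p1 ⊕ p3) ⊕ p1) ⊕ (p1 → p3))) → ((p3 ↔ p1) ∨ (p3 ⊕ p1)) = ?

True

Substituting p3=False, p1=False:
p3 ∨ p1 = False ∨ False = False
p3 ∨ (p3 ∨ p1) = False ∨ False = False
p1 → p3 = False → False = True
(p3 ∨ (p3 ∨ p1)) ↔ (p1 → p3) = False ↔ True = False
p1 ⊕ p3 = False ⊕ False = False
(p1 ⊕ p3) ⊕ p1 = False ⊕ False = False
p1 → p3 = False → False = True
((p1 ⊕ p3) ⊕ p1) ⊕ (p1 → p3) = False ⊕ True = True
¬(((p1 ⊕ p3) ⊕ p1) ⊕ (p1 → p3)) = ¬True = False
((p3 ∨ (p3 ∨ p1)) ↔ (p1 → p3)) ∧ ¬(((p1 ⊕ p3) ⊕ p1) ⊕ (p1 → p3)) = False ∧ False = False
p3 ↔ p1 = False ↔ False = True
p3 ⊕ p1 = False ⊕ False = False
(p3 ↔ p1) ∨ (p3 ⊕ p1) = True ∨ False = True
(((p3 ∨ (p3 ∨ p1)) ↔ (p1 → p3)) ∧ ¬(((p1 ⊕ p3) ⊕ p1) ⊕ (p1 → p3))) → ((p3 ↔ p1) ∨ (p3 ⊕ p1)) = False → True = True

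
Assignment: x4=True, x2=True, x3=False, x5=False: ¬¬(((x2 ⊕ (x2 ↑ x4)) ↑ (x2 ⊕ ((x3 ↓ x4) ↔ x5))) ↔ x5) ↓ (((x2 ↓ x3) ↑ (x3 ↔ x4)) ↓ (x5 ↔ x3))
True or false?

True

Substituting x4=True, x2=True, x3=False, x5=False:
x2 ↑ x4 = True ↑ True = False
x2 ⊕ (x2 ↑ x4) = True ⊕ False = True
x3 ↓ x4 = False ↓ True = False
(x3 ↓ x4) ↔ x5 = False ↔ False = True
x2 ⊕ ((x3 ↓ x4) ↔ x5) = True ⊕ True = False
(x2 ⊕ (x2 ↑ x4)) ↑ (x2 ⊕ ((x3 ↓ x4) ↔ x5)) = True ↑ False = True
((x2 ⊕ (x2 ↑ x4)) ↑ (x2 ⊕ ((x3 ↓ x4) ↔ x5))) ↔ x5 = True ↔ False = False
¬(((x2 ⊕ (x2 ↑ x4)) ↑ (x2 ⊕ ((x3 ↓ x4) ↔ x5))) ↔ x5) = ¬False = True
¬¬(((x2 ⊕ (x2 ↑ x4)) ↑ (x2 ⊕ ((x3 ↓ x4) ↔ x5))) ↔ x5) = ¬True = False
x2 ↓ x3 = True ↓ False = False
x3 ↔ x4 = False ↔ True = False
(x2 ↓ x3) ↑ (x3 ↔ x4) = False ↑ False = True
x5 ↔ x3 = False ↔ False = True
((x2 ↓ x3) ↑ (x3 ↔ x4)) ↓ (x5 ↔ x3) = True ↓ True = False
¬¬(((x2 ⊕ (x2 ↑ x4)) ↑ (x2 ⊕ ((x3 ↓ x4) ↔ x5))) ↔ x5) ↓ (((x2 ↓ x3) ↑ (x3 ↔ x4)) ↓ (x5 ↔ x3)) = False ↓ False = True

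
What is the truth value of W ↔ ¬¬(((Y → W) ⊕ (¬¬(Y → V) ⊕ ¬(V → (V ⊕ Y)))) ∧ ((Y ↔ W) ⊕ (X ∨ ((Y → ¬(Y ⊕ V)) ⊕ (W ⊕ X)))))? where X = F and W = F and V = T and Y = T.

T

Substituting X=F, W=F, V=T, Y=T:
Y → W = T → F = F
Y → V = T → T = T
¬(Y → V) = ¬T = F
¬¬(Y → V) = ¬F = T
V ⊕ Y = T ⊕ T = F
V → (V ⊕ Y) = T → F = F
¬(V → (V ⊕ Y)) = ¬F = T
¬¬(Y → V) ⊕ ¬(V → (V ⊕ Y)) = T ⊕ T = F
(Y → W) ⊕ (¬¬(Y → V) ⊕ ¬(V → (V ⊕ Y))) = F ⊕ F = F
Y ↔ W = T ↔ F = F
Y ⊕ V = T ⊕ T = F
¬(Y ⊕ V) = ¬F = T
Y → ¬(Y ⊕ V) = T → T = T
W ⊕ X = F ⊕ F = F
(Y → ¬(Y ⊕ V)) ⊕ (W ⊕ X) = T ⊕ F = T
X ∨ ((Y → ¬(Y ⊕ V)) ⊕ (W ⊕ X)) = F ∨ T = T
(Y ↔ W) ⊕ (X ∨ ((Y → ¬(Y ⊕ V)) ⊕ (W ⊕ X))) = F ⊕ T = T
((Y → W) ⊕ (¬¬(Y → V) ⊕ ¬(V → (V ⊕ Y)))) ∧ ((Y ↔ W) ⊕ (X ∨ ((Y → ¬(Y ⊕ V)) ⊕ (W ⊕ X)))) = F ∧ T = F
¬(((Y → W) ⊕ (¬¬(Y → V) ⊕ ¬(V → (V ⊕ Y)))) ∧ ((Y ↔ W) ⊕ (X ∨ ((Y → ¬(Y ⊕ V)) ⊕ (W ⊕ X))))) = ¬F = T
¬¬(((Y → W) ⊕ (¬¬(Y → V) ⊕ ¬(V → (V ⊕ Y)))) ∧ ((Y ↔ W) ⊕ (X ∨ ((Y → ¬(Y ⊕ V)) ⊕ (W ⊕ X))))) = ¬T = F
W ↔ ¬¬(((Y → W) ⊕ (¬¬(Y → V) ⊕ ¬(V → (V ⊕ Y)))) ∧ ((Y ↔ W) ⊕ (X ∨ ((Y → ¬(Y ⊕ V)) ⊕ (W ⊕ X))))) = F ↔ F = T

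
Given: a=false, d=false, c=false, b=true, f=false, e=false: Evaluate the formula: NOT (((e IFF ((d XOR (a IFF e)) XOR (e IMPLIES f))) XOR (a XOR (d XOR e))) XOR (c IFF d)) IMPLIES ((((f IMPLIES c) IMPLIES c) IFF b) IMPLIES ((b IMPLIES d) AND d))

Substituting a=false, d=false, c=false, b=true, f=false, e=false:
a IFF e = false IFF false = true
d XOR (a IFF e) = false XOR true = true
e IMPLIES f = false IMPLIES false = true
(d XOR (a IFF e)) XOR (e IMPLIES f) = true XOR true = false
e IFF ((d XOR (a IFF e)) XOR (e IMPLIES f)) = false IFF false = true
d XOR e = false XOR false = false
a XOR (d XOR e) = false XOR false = false
(e IFF ((d XOR (a IFF e)) XOR (e IMPLIES f))) XOR (a XOR (d XOR e)) = true XOR false = true
c IFF d = false IFF false = true
((e IFF ((d XOR (a IFF e)) XOR (e IMPLIES f))) XOR (a XOR (d XOR e))) XOR (c IFF d) = true XOR true = false
NOT (((e IFF ((d XOR (a IFF e)) XOR (e IMPLIES f))) XOR (a XOR (d XOR e))) XOR (c IFF d)) = NOT false = true
f IMPLIES c = false IMPLIES false = true
(f IMPLIES c) IMPLIES c = true IMPLIES false = false
((f IMPLIES c) IMPLIES c) IFF b = false IFF true = false
b IMPLIES d = true IMPLIES false = false
(b IMPLIES d) AND d = false AND false = false
(((f IMPLIES c) IMPLIES c) IFF b) IMPLIES ((b IMPLIES d) AND d) = false IMPLIES false = true
NOT (((e IFF ((d XOR (a IFF e)) XOR (e IMPLIES f))) XOR (a XOR (d XOR e))) XOR (c IFF d)) IMPLIES ((((f IMPLIES c) IMPLIES c) IFF b) IMPLIES ((b IMPLIES d) AND d)) = true IMPLIES true = true

true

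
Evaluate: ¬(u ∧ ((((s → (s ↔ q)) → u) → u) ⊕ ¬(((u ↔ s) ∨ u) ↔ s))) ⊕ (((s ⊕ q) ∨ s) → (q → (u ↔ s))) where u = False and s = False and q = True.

False

s ↔ q = False ↔ True = False
s → (s ↔ q) = False → False = True
(s → (s ↔ q)) → u = True → False = False
((s → (s ↔ q)) → u) → u = False → False = True
u ↔ s = False ↔ False = True
(u ↔ s) ∨ u = True ∨ False = True
((u ↔ s) ∨ u) ↔ s = True ↔ False = False
¬(((u ↔ s) ∨ u) ↔ s) = ¬False = True
(((s → (s ↔ q)) → u) → u) ⊕ ¬(((u ↔ s) ∨ u) ↔ s) = True ⊕ True = False
u ∧ ((((s → (s ↔ q)) → u) → u) ⊕ ¬(((u ↔ s) ∨ u) ↔ s)) = False ∧ False = False
¬(u ∧ ((((s → (s ↔ q)) → u) → u) ⊕ ¬(((u ↔ s) ∨ u) ↔ s))) = ¬False = True
s ⊕ q = False ⊕ True = True
(s ⊕ q) ∨ s = True ∨ False = True
u ↔ s = False ↔ False = True
q → (u ↔ s) = True → True = True
((s ⊕ q) ∨ s) → (q → (u ↔ s)) = True → True = True
¬(u ∧ ((((s → (s ↔ q)) → u) → u) ⊕ ¬(((u ↔ s) ∨ u) ↔ s))) ⊕ (((s ⊕ q) ∨ s) → (q → (u ↔ s))) = True ⊕ True = False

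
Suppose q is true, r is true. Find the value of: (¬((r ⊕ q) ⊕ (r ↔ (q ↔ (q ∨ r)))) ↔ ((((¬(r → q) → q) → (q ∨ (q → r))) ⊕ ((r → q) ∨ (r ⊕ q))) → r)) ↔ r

r ⊕ q = True ⊕ True = False
q ∨ r = True ∨ True = True
q ↔ (q ∨ r) = True ↔ True = True
r ↔ (q ↔ (q ∨ r)) = True ↔ True = True
(r ⊕ q) ⊕ (r ↔ (q ↔ (q ∨ r))) = False ⊕ True = True
¬((r ⊕ q) ⊕ (r ↔ (q ↔ (q ∨ r)))) = ¬True = False
r → q = True → True = True
¬(r → q) = ¬True = False
¬(r → q) → q = False → True = True
q → r = True → True = True
q ∨ (q → r) = True ∨ True = True
(¬(r → q) → q) → (q ∨ (q → r)) = True → True = True
r → q = True → True = True
r ⊕ q = True ⊕ True = False
(r → q) ∨ (r ⊕ q) = True ∨ False = True
((¬(r → q) → q) → (q ∨ (q → r))) ⊕ ((r → q) ∨ (r ⊕ q)) = True ⊕ True = False
(((¬(r → q) → q) → (q ∨ (q → r))) ⊕ ((r → q) ∨ (r ⊕ q))) → r = False → True = True
¬((r ⊕ q) ⊕ (r ↔ (q ↔ (q ∨ r)))) ↔ ((((¬(r → q) → q) → (q ∨ (q → r))) ⊕ ((r → q) ∨ (r ⊕ q))) → r) = False ↔ True = False
(¬((r ⊕ q) ⊕ (r ↔ (q ↔ (q ∨ r)))) ↔ ((((¬(r → q) → q) → (q ∨ (q → r))) ⊕ ((r → q) ∨ (r ⊕ q))) → r)) ↔ r = False ↔ True = False

False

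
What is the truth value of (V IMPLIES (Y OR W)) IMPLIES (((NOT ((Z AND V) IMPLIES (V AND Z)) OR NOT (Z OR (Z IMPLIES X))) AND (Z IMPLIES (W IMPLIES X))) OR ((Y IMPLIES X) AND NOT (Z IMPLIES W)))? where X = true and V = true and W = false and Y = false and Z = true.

true

Substituting X=true, V=true, W=false, Y=false, Z=true:
Y OR W = false OR false = false
V IMPLIES (Y OR W) = true IMPLIES false = false
Z AND V = true AND true = true
V AND Z = true AND true = true
(Z AND V) IMPLIES (V AND Z) = true IMPLIES true = true
NOT ((Z AND V) IMPLIES (V AND Z)) = NOT true = false
Z IMPLIES X = true IMPLIES true = true
Z OR (Z IMPLIES X) = true OR true = true
NOT (Z OR (Z IMPLIES X)) = NOT true = false
NOT ((Z AND V) IMPLIES (V AND Z)) OR NOT (Z OR (Z IMPLIES X)) = false OR false = false
W IMPLIES X = false IMPLIES true = true
Z IMPLIES (W IMPLIES X) = true IMPLIES true = true
(NOT ((Z AND V) IMPLIES (V AND Z)) OR NOT (Z OR (Z IMPLIES X))) AND (Z IMPLIES (W IMPLIES X)) = false AND true = false
Y IMPLIES X = false IMPLIES true = true
Z IMPLIES W = true IMPLIES false = false
NOT (Z IMPLIES W) = NOT false = true
(Y IMPLIES X) AND NOT (Z IMPLIES W) = true AND true = true
((NOT ((Z AND V) IMPLIES (V AND Z)) OR NOT (Z OR (Z IMPLIES X))) AND (Z IMPLIES (W IMPLIES X))) OR ((Y IMPLIES X) AND NOT (Z IMPLIES W)) = false OR true = true
(V IMPLIES (Y OR W)) IMPLIES (((NOT ((Z AND V) IMPLIES (V AND Z)) OR NOT (Z OR (Z IMPLIES X))) AND (Z IMPLIES (W IMPLIES X))) OR ((Y IMPLIES X) AND NOT (Z IMPLIES W))) = false IMPLIES true = true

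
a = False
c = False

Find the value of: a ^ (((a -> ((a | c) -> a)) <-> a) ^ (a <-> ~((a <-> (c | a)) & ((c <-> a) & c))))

False

a | c = False | False = False
(a | c) -> a = False -> False = True
a -> ((a | c) -> a) = False -> True = True
(a -> ((a | c) -> a)) <-> a = True <-> False = False
c | a = False | False = False
a <-> (c | a) = False <-> False = True
c <-> a = False <-> False = True
(c <-> a) & c = True & False = False
(a <-> (c | a)) & ((c <-> a) & c) = True & False = False
~((a <-> (c | a)) & ((c <-> a) & c)) = ~False = True
a <-> ~((a <-> (c | a)) & ((c <-> a) & c)) = False <-> True = False
((a -> ((a | c) -> a)) <-> a) ^ (a <-> ~((a <-> (c | a)) & ((c <-> a) & c))) = False ^ False = False
a ^ (((a -> ((a | c) -> a)) <-> a) ^ (a <-> ~((a <-> (c | a)) & ((c <-> a) & c)))) = False ^ False = False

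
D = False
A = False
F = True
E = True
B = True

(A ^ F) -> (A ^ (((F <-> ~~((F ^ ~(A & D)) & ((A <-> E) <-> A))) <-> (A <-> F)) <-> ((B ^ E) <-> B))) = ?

A ^ F = False ^ True = True
A & D = False & False = False
~(A & D) = ~False = True
F ^ ~(A & D) = True ^ True = False
A <-> E = False <-> True = False
(A <-> E) <-> A = False <-> False = True
(F ^ ~(A & D)) & ((A <-> E) <-> A) = False & True = False
~((F ^ ~(A & D)) & ((A <-> E) <-> A)) = ~False = True
~~((F ^ ~(A & D)) & ((A <-> E) <-> A)) = ~True = False
F <-> ~~((F ^ ~(A & D)) & ((A <-> E) <-> A)) = True <-> False = False
A <-> F = False <-> True = False
(F <-> ~~((F ^ ~(A & D)) & ((A <-> E) <-> A))) <-> (A <-> F) = False <-> False = True
B ^ E = True ^ True = False
(B ^ E) <-> B = False <-> True = False
((F <-> ~~((F ^ ~(A & D)) & ((A <-> E) <-> A))) <-> (A <-> F)) <-> ((B ^ E) <-> B) = True <-> False = False
A ^ (((F <-> ~~((F ^ ~(A & D)) & ((A <-> E) <-> A))) <-> (A <-> F)) <-> ((B ^ E) <-> B)) = False ^ False = False
(A ^ F) -> (A ^ (((F <-> ~~((F ^ ~(A & D)) & ((A <-> E) <-> A))) <-> (A <-> F)) <-> ((B ^ E) <-> B))) = True -> False = False

False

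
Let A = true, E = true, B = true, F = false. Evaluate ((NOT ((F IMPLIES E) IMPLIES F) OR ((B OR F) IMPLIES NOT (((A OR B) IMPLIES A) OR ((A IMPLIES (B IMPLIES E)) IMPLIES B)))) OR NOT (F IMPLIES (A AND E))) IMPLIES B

true

F IMPLIES E = false IMPLIES true = true
(F IMPLIES E) IMPLIES F = true IMPLIES false = false
NOT ((F IMPLIES E) IMPLIES F) = NOT false = true
B OR F = true OR false = true
A OR B = true OR true = true
(A OR B) IMPLIES A = true IMPLIES true = true
B IMPLIES E = true IMPLIES true = true
A IMPLIES (B IMPLIES E) = true IMPLIES true = true
(A IMPLIES (B IMPLIES E)) IMPLIES B = true IMPLIES true = true
((A OR B) IMPLIES A) OR ((A IMPLIES (B IMPLIES E)) IMPLIES B) = true OR true = true
NOT (((A OR B) IMPLIES A) OR ((A IMPLIES (B IMPLIES E)) IMPLIES B)) = NOT true = false
(B OR F) IMPLIES NOT (((A OR B) IMPLIES A) OR ((A IMPLIES (B IMPLIES E)) IMPLIES B)) = true IMPLIES false = false
NOT ((F IMPLIES E) IMPLIES F) OR ((B OR F) IMPLIES NOT (((A OR B) IMPLIES A) OR ((A IMPLIES (B IMPLIES E)) IMPLIES B))) = true OR false = true
A AND E = true AND true = true
F IMPLIES (A AND E) = false IMPLIES true = true
NOT (F IMPLIES (A AND E)) = NOT true = false
(NOT ((F IMPLIES E) IMPLIES F) OR ((B OR F) IMPLIES NOT (((A OR B) IMPLIES A) OR ((A IMPLIES (B IMPLIES E)) IMPLIES B)))) OR NOT (F IMPLIES (A AND E)) = true OR false = true
((NOT ((F IMPLIES E) IMPLIES F) OR ((B OR F) IMPLIES NOT (((A OR B) IMPLIES A) OR ((A IMPLIES (B IMPLIES E)) IMPLIES B)))) OR NOT (F IMPLIES (A AND E))) IMPLIES B = true IMPLIES true = true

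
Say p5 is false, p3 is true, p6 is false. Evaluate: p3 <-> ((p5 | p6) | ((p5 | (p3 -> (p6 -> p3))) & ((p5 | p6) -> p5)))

p5 | p6 = 0 | 0 = 0
p6 -> p3 = 0 -> 1 = 1
p3 -> (p6 -> p3) = 1 -> 1 = 1
p5 | (p3 -> (p6 -> p3)) = 0 | 1 = 1
p5 | p6 = 0 | 0 = 0
(p5 | p6) -> p5 = 0 -> 0 = 1
(p5 | (p3 -> (p6 -> p3))) & ((p5 | p6) -> p5) = 1 & 1 = 1
(p5 | p6) | ((p5 | (p3 -> (p6 -> p3))) & ((p5 | p6) -> p5)) = 0 | 1 = 1
p3 <-> ((p5 | p6) | ((p5 | (p3 -> (p6 -> p3))) & ((p5 | p6) -> p5))) = 1 <-> 1 = 1

1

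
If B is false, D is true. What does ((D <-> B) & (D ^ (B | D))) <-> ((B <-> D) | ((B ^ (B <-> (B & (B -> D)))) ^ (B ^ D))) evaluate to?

True

Substituting B=False, D=True:
D <-> B = True <-> False = False
B | D = False | True = True
D ^ (B | D) = True ^ True = False
(D <-> B) & (D ^ (B | D)) = False & False = False
B <-> D = False <-> True = False
B -> D = False -> True = True
B & (B -> D) = False & True = False
B <-> (B & (B -> D)) = False <-> False = True
B ^ (B <-> (B & (B -> D))) = False ^ True = True
B ^ D = False ^ True = True
(B ^ (B <-> (B & (B -> D)))) ^ (B ^ D) = True ^ True = False
(B <-> D) | ((B ^ (B <-> (B & (B -> D)))) ^ (B ^ D)) = False | False = False
((D <-> B) & (D ^ (B | D))) <-> ((B <-> D) | ((B ^ (B <-> (B & (B -> D)))) ^ (B ^ D))) = False <-> False = True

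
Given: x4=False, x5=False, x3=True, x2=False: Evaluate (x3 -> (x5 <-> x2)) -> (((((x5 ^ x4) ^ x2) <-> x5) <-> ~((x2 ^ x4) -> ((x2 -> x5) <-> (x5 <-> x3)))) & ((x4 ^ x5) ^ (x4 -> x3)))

False

x5 <-> x2 = False <-> False = True
x3 -> (x5 <-> x2) = True -> True = True
x5 ^ x4 = False ^ False = False
(x5 ^ x4) ^ x2 = False ^ False = False
((x5 ^ x4) ^ x2) <-> x5 = False <-> False = True
x2 ^ x4 = False ^ False = False
x2 -> x5 = False -> False = True
x5 <-> x3 = False <-> True = False
(x2 -> x5) <-> (x5 <-> x3) = True <-> False = False
(x2 ^ x4) -> ((x2 -> x5) <-> (x5 <-> x3)) = False -> False = True
~((x2 ^ x4) -> ((x2 -> x5) <-> (x5 <-> x3))) = ~True = False
(((x5 ^ x4) ^ x2) <-> x5) <-> ~((x2 ^ x4) -> ((x2 -> x5) <-> (x5 <-> x3))) = True <-> False = False
x4 ^ x5 = False ^ False = False
x4 -> x3 = False -> True = True
(x4 ^ x5) ^ (x4 -> x3) = False ^ True = True
((((x5 ^ x4) ^ x2) <-> x5) <-> ~((x2 ^ x4) -> ((x2 -> x5) <-> (x5 <-> x3)))) & ((x4 ^ x5) ^ (x4 -> x3)) = False & True = False
(x3 -> (x5 <-> x2)) -> (((((x5 ^ x4) ^ x2) <-> x5) <-> ~((x2 ^ x4) -> ((x2 -> x5) <-> (x5 <-> x3)))) & ((x4 ^ x5) ^ (x4 -> x3))) = True -> False = False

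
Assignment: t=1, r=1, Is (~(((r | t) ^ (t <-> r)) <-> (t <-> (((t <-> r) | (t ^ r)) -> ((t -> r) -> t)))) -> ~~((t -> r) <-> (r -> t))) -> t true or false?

1

Substituting t=1, r=1:
r | t = 1 | 1 = 1
t <-> r = 1 <-> 1 = 1
(r | t) ^ (t <-> r) = 1 ^ 1 = 0
t <-> r = 1 <-> 1 = 1
t ^ r = 1 ^ 1 = 0
(t <-> r) | (t ^ r) = 1 | 0 = 1
t -> r = 1 -> 1 = 1
(t -> r) -> t = 1 -> 1 = 1
((t <-> r) | (t ^ r)) -> ((t -> r) -> t) = 1 -> 1 = 1
t <-> (((t <-> r) | (t ^ r)) -> ((t -> r) -> t)) = 1 <-> 1 = 1
((r | t) ^ (t <-> r)) <-> (t <-> (((t <-> r) | (t ^ r)) -> ((t -> r) -> t))) = 0 <-> 1 = 0
~(((r | t) ^ (t <-> r)) <-> (t <-> (((t <-> r) | (t ^ r)) -> ((t -> r) -> t)))) = ~0 = 1
t -> r = 1 -> 1 = 1
r -> t = 1 -> 1 = 1
(t -> r) <-> (r -> t) = 1 <-> 1 = 1
~((t -> r) <-> (r -> t)) = ~1 = 0
~~((t -> r) <-> (r -> t)) = ~0 = 1
~(((r | t) ^ (t <-> r)) <-> (t <-> (((t <-> r) | (t ^ r)) -> ((t -> r) -> t)))) -> ~~((t -> r) <-> (r -> t)) = 1 -> 1 = 1
(~(((r | t) ^ (t <-> r)) <-> (t <-> (((t <-> r) | (t ^ r)) -> ((t -> r) -> t)))) -> ~~((t -> r) <-> (r -> t))) -> t = 1 -> 1 = 1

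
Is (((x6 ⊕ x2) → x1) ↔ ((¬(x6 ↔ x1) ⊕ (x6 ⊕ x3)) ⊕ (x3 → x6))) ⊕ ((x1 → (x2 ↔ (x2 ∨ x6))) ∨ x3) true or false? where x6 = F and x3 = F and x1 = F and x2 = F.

x6 ⊕ x2 = F ⊕ F = F
(x6 ⊕ x2) → x1 = F → F = T
x6 ↔ x1 = F ↔ F = T
¬(x6 ↔ x1) = ¬T = F
x6 ⊕ x3 = F ⊕ F = F
¬(x6 ↔ x1) ⊕ (x6 ⊕ x3) = F ⊕ F = F
x3 → x6 = F → F = T
(¬(x6 ↔ x1) ⊕ (x6 ⊕ x3)) ⊕ (x3 → x6) = F ⊕ T = T
((x6 ⊕ x2) → x1) ↔ ((¬(x6 ↔ x1) ⊕ (x6 ⊕ x3)) ⊕ (x3 → x6)) = T ↔ T = T
x2 ∨ x6 = F ∨ F = F
x2 ↔ (x2 ∨ x6) = F ↔ F = T
x1 → (x2 ↔ (x2 ∨ x6)) = F → T = T
(x1 → (x2 ↔ (x2 ∨ x6))) ∨ x3 = T ∨ F = T
(((x6 ⊕ x2) → x1) ↔ ((¬(x6 ↔ x1) ⊕ (x6 ⊕ x3)) ⊕ (x3 → x6))) ⊕ ((x1 → (x2 ↔ (x2 ∨ x6))) ∨ x3) = T ⊕ T = F

F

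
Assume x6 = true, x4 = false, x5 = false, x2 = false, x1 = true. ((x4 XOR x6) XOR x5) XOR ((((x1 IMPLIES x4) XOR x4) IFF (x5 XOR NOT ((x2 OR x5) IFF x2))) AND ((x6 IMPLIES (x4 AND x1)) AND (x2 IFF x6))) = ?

Substituting x6=true, x4=false, x5=false, x2=false, x1=true:
x4 XOR x6 = false XOR true = true
(x4 XOR x6) XOR x5 = true XOR false = true
x1 IMPLIES x4 = true IMPLIES false = false
(x1 IMPLIES x4) XOR x4 = false XOR false = false
x2 OR x5 = false OR false = false
(x2 OR x5) IFF x2 = false IFF false = true
NOT ((x2 OR x5) IFF x2) = NOT true = false
x5 XOR NOT ((x2 OR x5) IFF x2) = false XOR false = false
((x1 IMPLIES x4) XOR x4) IFF (x5 XOR NOT ((x2 OR x5) IFF x2)) = false IFF false = true
x4 AND x1 = false AND true = false
x6 IMPLIES (x4 AND x1) = true IMPLIES false = false
x2 IFF x6 = false IFF true = false
(x6 IMPLIES (x4 AND x1)) AND (x2 IFF x6) = false AND false = false
(((x1 IMPLIES x4) XOR x4) IFF (x5 XOR NOT ((x2 OR x5) IFF x2))) AND ((x6 IMPLIES (x4 AND x1)) AND (x2 IFF x6)) = true AND false = false
((x4 XOR x6) XOR x5) XOR ((((x1 IMPLIES x4) XOR x4) IFF (x5 XOR NOT ((x2 OR x5) IFF x2))) AND ((x6 IMPLIES (x4 AND x1)) AND (x2 IFF x6))) = true XOR false = true

true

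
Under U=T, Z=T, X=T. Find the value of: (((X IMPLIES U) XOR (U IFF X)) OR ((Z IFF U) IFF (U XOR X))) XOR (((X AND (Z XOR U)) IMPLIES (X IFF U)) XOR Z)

Substituting U=T, Z=T, X=T:
X IMPLIES U = T IMPLIES T = T
U IFF X = T IFF T = T
(X IMPLIES U) XOR (U IFF X) = T XOR T = F
Z IFF U = T IFF T = T
U XOR X = T XOR T = F
(Z IFF U) IFF (U XOR X) = T IFF F = F
((X IMPLIES U) XOR (U IFF X)) OR ((Z IFF U) IFF (U XOR X)) = F OR F = F
Z XOR U = T XOR T = F
X AND (Z XOR U) = T AND F = F
X IFF U = T IFF T = T
(X AND (Z XOR U)) IMPLIES (X IFF U) = F IMPLIES T = T
((X AND (Z XOR U)) IMPLIES (X IFF U)) XOR Z = T XOR T = F
(((X IMPLIES U) XOR (U IFF X)) OR ((Z IFF U) IFF (U XOR X))) XOR (((X AND (Z XOR U)) IMPLIES (X IFF U)) XOR Z) = F XOR F = F

F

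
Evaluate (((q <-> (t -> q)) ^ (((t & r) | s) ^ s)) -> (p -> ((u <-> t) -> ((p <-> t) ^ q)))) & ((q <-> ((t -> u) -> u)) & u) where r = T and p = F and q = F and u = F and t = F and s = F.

Substituting r=T, p=F, q=F, u=F, t=F, s=F:
t -> q = F -> F = T
q <-> (t -> q) = F <-> T = F
t & r = F & T = F
(t & r) | s = F | F = F
((t & r) | s) ^ s = F ^ F = F
(q <-> (t -> q)) ^ (((t & r) | s) ^ s) = F ^ F = F
u <-> t = F <-> F = T
p <-> t = F <-> F = T
(p <-> t) ^ q = T ^ F = T
(u <-> t) -> ((p <-> t) ^ q) = T -> T = T
p -> ((u <-> t) -> ((p <-> t) ^ q)) = F -> T = T
((q <-> (t -> q)) ^ (((t & r) | s) ^ s)) -> (p -> ((u <-> t) -> ((p <-> t) ^ q))) = F -> T = T
t -> u = F -> F = T
(t -> u) -> u = T -> F = F
q <-> ((t -> u) -> u) = F <-> F = T
(q <-> ((t -> u) -> u)) & u = T & F = F
(((q <-> (t -> q)) ^ (((t & r) | s) ^ s)) -> (p -> ((u <-> t) -> ((p <-> t) ^ q)))) & ((q <-> ((t -> u) -> u)) & u) = T & F = F

F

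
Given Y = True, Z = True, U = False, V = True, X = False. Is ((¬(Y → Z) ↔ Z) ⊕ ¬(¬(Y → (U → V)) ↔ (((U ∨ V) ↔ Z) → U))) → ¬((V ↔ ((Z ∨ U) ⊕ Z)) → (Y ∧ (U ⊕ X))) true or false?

Y → Z = True → True = True
¬(Y → Z) = ¬True = False
¬(Y → Z) ↔ Z = False ↔ True = False
U → V = False → True = True
Y → (U → V) = True → True = True
¬(Y → (U → V)) = ¬True = False
U ∨ V = False ∨ True = True
(U ∨ V) ↔ Z = True ↔ True = True
((U ∨ V) ↔ Z) → U = True → False = False
¬(Y → (U → V)) ↔ (((U ∨ V) ↔ Z) → U) = False ↔ False = True
¬(¬(Y → (U → V)) ↔ (((U ∨ V) ↔ Z) → U)) = ¬True = False
(¬(Y → Z) ↔ Z) ⊕ ¬(¬(Y → (U → V)) ↔ (((U ∨ V) ↔ Z) → U)) = False ⊕ False = False
Z ∨ U = True ∨ False = True
(Z ∨ U) ⊕ Z = True ⊕ True = False
V ↔ ((Z ∨ U) ⊕ Z) = True ↔ False = False
U ⊕ X = False ⊕ False = False
Y ∧ (U ⊕ X) = True ∧ False = False
(V ↔ ((Z ∨ U) ⊕ Z)) → (Y ∧ (U ⊕ X)) = False → False = True
¬((V ↔ ((Z ∨ U) ⊕ Z)) → (Y ∧ (U ⊕ X))) = ¬True = False
((¬(Y → Z) ↔ Z) ⊕ ¬(¬(Y → (U → V)) ↔ (((U ∨ V) ↔ Z) → U))) → ¬((V ↔ ((Z ∨ U) ⊕ Z)) → (Y ∧ (U ⊕ X))) = False → False = True

True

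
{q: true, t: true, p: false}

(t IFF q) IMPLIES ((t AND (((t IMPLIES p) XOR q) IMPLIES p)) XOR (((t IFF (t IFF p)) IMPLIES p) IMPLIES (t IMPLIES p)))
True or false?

false

t IFF q = true IFF true = true
t IMPLIES p = true IMPLIES false = false
(t IMPLIES p) XOR q = false XOR true = true
((t IMPLIES p) XOR q) IMPLIES p = true IMPLIES false = false
t AND (((t IMPLIES p) XOR q) IMPLIES p) = true AND false = false
t IFF p = true IFF false = false
t IFF (t IFF p) = true IFF false = false
(t IFF (t IFF p)) IMPLIES p = false IMPLIES false = true
t IMPLIES p = true IMPLIES false = false
((t IFF (t IFF p)) IMPLIES p) IMPLIES (t IMPLIES p) = true IMPLIES false = false
(t AND (((t IMPLIES p) XOR q) IMPLIES p)) XOR (((t IFF (t IFF p)) IMPLIES p) IMPLIES (t IMPLIES p)) = false XOR false = false
(t IFF q) IMPLIES ((t AND (((t IMPLIES p) XOR q) IMPLIES p)) XOR (((t IFF (t IFF p)) IMPLIES p) IMPLIES (t IMPLIES p))) = true IMPLIES false = false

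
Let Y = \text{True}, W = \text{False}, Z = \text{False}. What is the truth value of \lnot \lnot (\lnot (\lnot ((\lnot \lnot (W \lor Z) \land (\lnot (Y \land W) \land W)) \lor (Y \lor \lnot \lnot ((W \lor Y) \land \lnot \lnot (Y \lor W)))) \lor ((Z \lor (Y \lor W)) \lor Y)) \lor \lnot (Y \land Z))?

\text{True}

Substituting Y=\text{True}, W=\text{False}, Z=\text{False}:
W \lor Z = \text{False} \lor \text{False} = \text{False}
\lnot (W \lor Z) = \lnot \text{False} = \text{True}
\lnot \lnot (W \lor Z) = \lnot \text{True} = \text{False}
Y \land W = \text{True} \land \text{False} = \text{False}
\lnot (Y \land W) = \lnot \text{False} = \text{True}
\lnot (Y \land W) \land W = \text{True} \land \text{False} = \text{False}
\lnot \lnot (W \lor Z) \land (\lnot (Y \land W) \land W) = \text{False} \land \text{False} = \text{False}
W \lor Y = \text{False} \lor \text{True} = \text{True}
Y \lor W = \text{True} \lor \text{False} = \text{True}
\lnot (Y \lor W) = \lnot \text{True} = \text{False}
\lnot \lnot (Y \lor W) = \lnot \text{False} = \text{True}
(W \lor Y) \land \lnot \lnot (Y \lor W) = \text{True} \land \text{True} = \text{True}
\lnot ((W \lor Y) \land \lnot \lnot (Y \lor W)) = \lnot \text{True} = \text{False}
\lnot \lnot ((W \lor Y) \land \lnot \lnot (Y \lor W)) = \lnot \text{False} = \text{True}
Y \lor \lnot \lnot ((W \lor Y) \land \lnot \lnot (Y \lor W)) = \text{True} \lor \text{True} = \text{True}
(\lnot \lnot (W \lor Z) \land (\lnot (Y \land W) \land W)) \lor (Y \lor \lnot \lnot ((W \lor Y) \land \lnot \lnot (Y \lor W))) = \text{False} \lor \text{True} = \text{True}
\lnot ((\lnot \lnot (W \lor Z) \land (\lnot (Y \land W) \land W)) \lor (Y \lor \lnot \lnot ((W \lor Y) \land \lnot \lnot (Y \lor W)))) = \lnot \text{True} = \text{False}
Y \lor W = \text{True} \lor \text{False} = \text{True}
Z \lor (Y \lor W) = \text{False} \lor \text{True} = \text{True}
(Z \lor (Y \lor W)) \lor Y = \text{True} \lor \text{True} = \text{True}
\lnot ((\lnot \lnot (W \lor Z) \land (\lnot (Y \land W) \land W)) \lor (Y \lor \lnot \lnot ((W \lor Y) \land \lnot \lnot (Y \lor W)))) \lor ((Z \lor (Y \lor W)) \lor Y) = \text{False} \lor \text{True} = \text{True}
\lnot (\lnot ((\lnot \lnot (W \lor Z) \land (\lnot (Y \land W) \land W)) \lor (Y \lor \lnot \lnot ((W \lor Y) \land \lnot \lnot (Y \lor W)))) \lor ((Z \lor (Y \lor W)) \lor Y)) = \lnot \text{True} = \text{False}
Y \land Z = \text{True} \land \text{False} = \text{False}
\lnot (Y \land Z) = \lnot \text{False} = \text{True}
\lnot (\lnot ((\lnot \lnot (W \lor Z) \land (\lnot (Y \land W) \land W)) \lor (Y \lor \lnot \lnot ((W \lor Y) \land \lnot \lnot (Y \lor W)))) \lor ((Z \lor (Y \lor W)) \lor Y)) \lor \lnot (Y \land Z) = \text{False} \lor \text{True} = \text{True}
\lnot (\lnot (\lnot ((\lnot \lnot (W \lor Z) \land (\lnot (Y \land W) \land W)) \lor (Y \lor \lnot \lnot ((W \lor Y) \land \lnot \lnot (Y \lor W)))) \lor ((Z \lor (Y \lor W)) \lor Y)) \lor \lnot (Y \land Z)) = \lnot \text{True} = \text{False}
\lnot \lnot (\lnot (\lnot ((\lnot \lnot (W \lor Z) \land (\lnot (Y \land W) \land W)) \lor (Y \lor \lnot \lnot ((W \lor Y) \land \lnot \lnot (Y \lor W)))) \lor ((Z \lor (Y \lor W)) \lor Y)) \lor \lnot (Y \land Z)) = \lnot \text{False} = \text{True}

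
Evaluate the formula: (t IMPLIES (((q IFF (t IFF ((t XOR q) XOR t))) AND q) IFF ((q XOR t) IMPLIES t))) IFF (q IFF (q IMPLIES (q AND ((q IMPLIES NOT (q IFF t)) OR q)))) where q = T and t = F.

t XOR q = F XOR T = T
(t XOR q) XOR t = T XOR F = T
t IFF ((t XOR q) XOR t) = F IFF T = F
q IFF (t IFF ((t XOR q) XOR t)) = T IFF F = F
(q IFF (t IFF ((t XOR q) XOR t))) AND q = F AND T = F
q XOR t = T XOR F = T
(q XOR t) IMPLIES t = T IMPLIES F = F
((q IFF (t IFF ((t XOR q) XOR t))) AND q) IFF ((q XOR t) IMPLIES t) = F IFF F = T
t IMPLIES (((q IFF (t IFF ((t XOR q) XOR t))) AND q) IFF ((q XOR t) IMPLIES t)) = F IMPLIES T = T
q IFF t = T IFF F = F
NOT (q IFF t) = NOT F = T
q IMPLIES NOT (q IFF t) = T IMPLIES T = T
(q IMPLIES NOT (q IFF t)) OR q = T OR T = T
q AND ((q IMPLIES NOT (q IFF t)) OR q) = T AND T = T
q IMPLIES (q AND ((q IMPLIES NOT (q IFF t)) OR q)) = T IMPLIES T = T
q IFF (q IMPLIES (q AND ((q IMPLIES NOT (q IFF t)) OR q))) = T IFF T = T
(t IMPLIES (((q IFF (t IFF ((t XOR q) XOR t))) AND q) IFF ((q XOR t) IMPLIES t))) IFF (q IFF (q IMPLIES (q AND ((q IMPLIES NOT (q IFF t)) OR q)))) = T IFF T = T

T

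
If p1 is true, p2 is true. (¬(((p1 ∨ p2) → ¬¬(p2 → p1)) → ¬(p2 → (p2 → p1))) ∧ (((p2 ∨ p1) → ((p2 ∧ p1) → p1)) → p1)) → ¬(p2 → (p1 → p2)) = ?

p1 ∨ p2 = True ∨ True = True
p2 → p1 = True → True = True
¬(p2 → p1) = ¬True = False
¬¬(p2 → p1) = ¬False = True
(p1 ∨ p2) → ¬¬(p2 → p1) = True → True = True
p2 → p1 = True → True = True
p2 → (p2 → p1) = True → True = True
¬(p2 → (p2 → p1)) = ¬True = False
((p1 ∨ p2) → ¬¬(p2 → p1)) → ¬(p2 → (p2 → p1)) = True → False = False
¬(((p1 ∨ p2) → ¬¬(p2 → p1)) → ¬(p2 → (p2 → p1))) = ¬False = True
p2 ∨ p1 = True ∨ True = True
p2 ∧ p1 = True ∧ True = True
(p2 ∧ p1) → p1 = True → True = True
(p2 ∨ p1) → ((p2 ∧ p1) → p1) = True → True = True
((p2 ∨ p1) → ((p2 ∧ p1) → p1)) → p1 = True → True = True
¬(((p1 ∨ p2) → ¬¬(p2 → p1)) → ¬(p2 → (p2 → p1))) ∧ (((p2 ∨ p1) → ((p2 ∧ p1) → p1)) → p1) = True ∧ True = True
p1 → p2 = True → True = True
p2 → (p1 → p2) = True → True = True
¬(p2 → (p1 → p2)) = ¬True = False
(¬(((p1 ∨ p2) → ¬¬(p2 → p1)) → ¬(p2 → (p2 → p1))) ∧ (((p2 ∨ p1) → ((p2 ∧ p1) → p1)) → p1)) → ¬(p2 → (p1 → p2)) = True → False = False

False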